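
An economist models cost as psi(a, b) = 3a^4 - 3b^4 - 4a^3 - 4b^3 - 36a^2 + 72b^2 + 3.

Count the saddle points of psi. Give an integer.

psi separates as a function of a plus a function of b, so ∇psi=0 decouples.
∂psi/∂a = 12a(a - 3)(a + 2) = 0 at a ∈ {-2, 0, 3}; ∂psi/∂b = -12b(b - 3)(b + 4) = 0 at b ∈ {-4, 0, 3}.
The Hessian is diagonal: diag(psi_aa, psi_bb). Second derivatives: psi_aa(-2)=120, psi_aa(0)=-72, psi_aa(3)=180; psi_bb(-4)=-336, psi_bb(0)=144, psi_bb(3)=-252.
Saddle points occur where the two diagonal entries have opposite signs: (-2, -4), (-2, 3), (0, 0), (3, -4), (3, 3). Count: 5.

5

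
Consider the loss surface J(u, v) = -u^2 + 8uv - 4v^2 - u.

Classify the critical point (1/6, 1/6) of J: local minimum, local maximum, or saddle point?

The Hessian of J is constant: H = [[-2, 8], [8, -8]].
det(H) = (-2)·(-8) − 8² = -48.
Since det(H) < 0, H is indefinite and the critical point is a saddle point.

saddle point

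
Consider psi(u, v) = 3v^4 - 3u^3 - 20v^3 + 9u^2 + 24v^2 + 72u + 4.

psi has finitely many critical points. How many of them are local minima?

psi separates as a function of u plus a function of v, so ∇psi=0 decouples.
∂psi/∂u = -9(u - 4)(u + 2) = 0 at u ∈ {-2, 4}; ∂psi/∂v = 12v(v - 4)(v - 1) = 0 at v ∈ {0, 1, 4}.
The Hessian is diagonal: diag(psi_uu, psi_vv). Second derivatives: psi_uu(-2)=54, psi_uu(4)=-54; psi_vv(0)=48, psi_vv(1)=-36, psi_vv(4)=144.
Local minima occur where both diagonal entries positive: (-2, 0), (-2, 4). Count: 2.

2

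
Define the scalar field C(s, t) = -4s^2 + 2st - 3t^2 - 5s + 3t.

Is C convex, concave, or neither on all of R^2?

C is quadratic, so its Hessian is the constant matrix H = [[-8, 2], [2, -6]].
det(H) = 44, tr(H) = -14.
det(H) > 0 and tr(H) < 0, so H is negative definite everywhere: concave.

concave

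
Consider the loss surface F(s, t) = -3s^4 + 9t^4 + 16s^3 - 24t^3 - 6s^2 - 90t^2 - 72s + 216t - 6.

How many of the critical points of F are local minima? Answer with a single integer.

2

F separates as a function of s plus a function of t, so ∇F=0 decouples.
∂F/∂s = -12(s - 3)(s - 2)(s + 1) = 0 at s ∈ {-1, 2, 3}; ∂F/∂t = 36(t - 3)(t - 1)(t + 2) = 0 at t ∈ {-2, 1, 3}.
The Hessian is diagonal: diag(F_ss, F_tt). Second derivatives: F_ss(-1)=-144, F_ss(2)=36, F_ss(3)=-48; F_tt(-2)=540, F_tt(1)=-216, F_tt(3)=360.
Local minima occur where both diagonal entries positive: (2, -2), (2, 3). Count: 2.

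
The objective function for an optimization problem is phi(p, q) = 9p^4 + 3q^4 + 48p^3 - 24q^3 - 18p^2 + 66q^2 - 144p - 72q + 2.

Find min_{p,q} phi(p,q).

-505

phi(p,q) separates as A(p) + B(q) + 2, so its minimum is min A + min B + 2.
A'(p) = 36(p - 1)(p + 1)(p + 4) vanishes at p ∈ {-4, -1, 1}; B'(q) = 12(q - 3)(q - 2)(q - 1) vanishes at q ∈ {1, 2, 3}.
Local minima of A (where A''>0): A(-4)=-480, A(1)=-105. Local minima of B: B(1)=-27, B(3)=-27.
So the global minimum of phi is A(-4) + B(1) + 2 = -480 − 27 + 2 = -505, attained at (-4, 1).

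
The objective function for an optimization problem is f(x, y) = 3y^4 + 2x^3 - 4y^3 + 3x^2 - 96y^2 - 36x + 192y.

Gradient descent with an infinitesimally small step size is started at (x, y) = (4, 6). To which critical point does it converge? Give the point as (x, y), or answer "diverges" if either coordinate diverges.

(2, 4)

f is separable, so gradient descent decouples: x follows -∂f/∂x, y follows -∂f/∂y.
∂f/∂x = 6(x - 2)(x + 3); at x=4 this is 84, so x decreases.
∂f/∂y = 12(y - 4)(y - 1)(y + 4); at y=6 this is 1200, so y decreases.
x converges to its nearest critical value 2 (a local min of the x-part); y converges to 4. The iterate converges to (2, 4).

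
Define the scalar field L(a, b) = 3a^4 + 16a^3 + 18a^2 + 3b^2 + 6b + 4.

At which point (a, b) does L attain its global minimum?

L(a,b) separates as P(a) + Q(b) + 4, so its minimum is min P + min Q + 4.
P'(a) = 12a(a + 1)(a + 3) vanishes at a ∈ {-3, -1, 0}; Q'(b) = 6b + 6 vanishes at b ∈ {-1}.
Local minima of P (where P''>0): P(-3)=-27, P(0)=0. Local minima of Q: Q(-1)=-3.
So the global minimum of L is P(-3) + Q(-1) + 4 = -27 − 3 + 4 = -26, attained at (-3, -1).

(-3, -1)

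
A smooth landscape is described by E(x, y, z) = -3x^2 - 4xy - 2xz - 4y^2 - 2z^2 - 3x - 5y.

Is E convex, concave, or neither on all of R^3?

concave

E is quadratic, so its Hessian is the constant matrix H = [[-6, -4, -2], [-4, -8, 0], [-2, 0, -4]].
Leading principal minors: -6, 32, -96.
Signs alternate −, +, − ⇒ H ≺ 0 ⇒ concave.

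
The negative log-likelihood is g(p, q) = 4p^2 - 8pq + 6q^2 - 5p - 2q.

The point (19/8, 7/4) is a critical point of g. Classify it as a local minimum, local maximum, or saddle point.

The Hessian of g is constant: H = [[8, -8], [-8, 12]].
det(H) = 8·12 − (-8)² = 32.
det(H) > 0 and tr(H) = 20 > 0, so H is positive definite and the point is a local minimum.

local minimum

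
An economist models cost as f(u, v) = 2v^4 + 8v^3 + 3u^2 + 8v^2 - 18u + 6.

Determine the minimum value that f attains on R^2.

f(u,v) separates as P(u) + Q(v) + 6, so its minimum is min P + min Q + 6.
P'(u) = 6u - 18 vanishes at u ∈ {3}; Q'(v) = 8v(v + 1)(v + 2) vanishes at v ∈ {-2, -1, 0}.
Local minima of P (where P''>0): P(3)=-27. Local minima of Q: Q(-2)=0, Q(0)=0.
So the global minimum of f is P(3) + Q(-2) + 6 = -27 + 0 + 6 = -21, attained at (3, -2).

-21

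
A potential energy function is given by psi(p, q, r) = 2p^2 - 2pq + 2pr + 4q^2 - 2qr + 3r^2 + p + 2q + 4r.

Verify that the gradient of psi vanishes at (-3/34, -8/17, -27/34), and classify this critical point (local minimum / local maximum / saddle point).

∇psi = (4p - 2q + 2r + 1, -2p + 8q - 2r + 2, 2p - 2q + 6r + 4); substituting (-3/34, -8/17, -27/34) gives ∇psi = (0, 0, 0), so (-3/34, -8/17, -27/34) is indeed a critical point.
The Hessian is constant: H = [[4, -2, 2], [-2, 8, -2], [2, -2, 6]].
Leading principal minors: Δ₁ = 4, Δ₂ = 28, Δ₃ = 136.
All leading minors are positive, so H is positive definite: a local minimum.

local minimum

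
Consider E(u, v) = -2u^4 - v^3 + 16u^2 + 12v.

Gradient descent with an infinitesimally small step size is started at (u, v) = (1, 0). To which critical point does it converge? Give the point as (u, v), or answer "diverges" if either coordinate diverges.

(0, -2)

E is separable, so gradient descent decouples: u follows -∂E/∂u, v follows -∂E/∂v.
∂E/∂u = -8u(u - 2)(u + 2); at u=1 this is 24, so u decreases.
∂E/∂v = -3(v - 2)(v + 2); at v=0 this is 12, so v decreases.
u converges to its nearest critical value 0 (a local min of the u-part); v converges to -2. The iterate converges to (0, -2).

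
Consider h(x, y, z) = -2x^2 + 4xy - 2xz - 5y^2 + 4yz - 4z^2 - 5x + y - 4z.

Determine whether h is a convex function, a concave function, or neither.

concave

h is quadratic, so its Hessian is the constant matrix H = [[-4, 4, -2], [4, -10, 4], [-2, 4, -8]].
Leading principal minors: -4, 24, -152.
Signs alternate −, +, − ⇒ H ≺ 0 ⇒ concave.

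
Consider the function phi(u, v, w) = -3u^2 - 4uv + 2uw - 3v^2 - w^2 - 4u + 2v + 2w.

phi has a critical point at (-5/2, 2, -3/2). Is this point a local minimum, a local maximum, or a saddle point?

local maximum

The Hessian is constant: H = [[-6, -4, 2], [-4, -6, 0], [2, 0, -2]].
Leading principal minors: Δ₁ = -6, Δ₂ = 20, Δ₃ = -16.
The minors alternate sign starting negative (−, +, −), so H is negative definite: a local maximum.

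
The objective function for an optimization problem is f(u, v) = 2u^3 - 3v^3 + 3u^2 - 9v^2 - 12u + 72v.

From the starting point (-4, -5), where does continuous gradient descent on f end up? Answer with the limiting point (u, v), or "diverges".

diverges

f is separable, so gradient descent decouples: u follows -∂f/∂u, v follows -∂f/∂v.
∂f/∂u = 6(u - 1)(u + 2); at u=-4 this is 60, so u decreases.
∂f/∂v = -9(v - 2)(v + 4); at v=-5 this is -63, so v increases.
The u-coordinate has no critical point in that direction and runs off to infinity.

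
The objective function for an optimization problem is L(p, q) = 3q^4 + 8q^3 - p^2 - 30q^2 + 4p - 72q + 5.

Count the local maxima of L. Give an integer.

1

L separates as a function of p plus a function of q, so ∇L=0 decouples.
∂L/∂p = -2(p - 2) = 0 at p ∈ {2}; ∂L/∂q = 12(q - 2)(q + 1)(q + 3) = 0 at q ∈ {-3, -1, 2}.
The Hessian is diagonal: diag(L_pp, L_qq). Second derivatives: L_pp(2)=-2; L_qq(-3)=120, L_qq(-1)=-72, L_qq(2)=180.
Local maxima occur where both diagonal entries negative: (2, -1). Count: 1.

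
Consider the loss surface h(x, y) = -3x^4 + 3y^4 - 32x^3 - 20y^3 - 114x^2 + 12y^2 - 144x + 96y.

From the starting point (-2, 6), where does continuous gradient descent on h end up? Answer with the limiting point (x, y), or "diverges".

h is separable, so gradient descent decouples: x follows -∂h/∂x, y follows -∂h/∂y.
∂h/∂x = -12(x + 1)(x + 3)(x + 4); at x=-2 this is 24, so x decreases.
∂h/∂y = 12(y - 4)(y - 2)(y + 1); at y=6 this is 672, so y decreases.
x converges to its nearest critical value -3 (a local min of the x-part); y converges to 4. The iterate converges to (-3, 4).

(-3, 4)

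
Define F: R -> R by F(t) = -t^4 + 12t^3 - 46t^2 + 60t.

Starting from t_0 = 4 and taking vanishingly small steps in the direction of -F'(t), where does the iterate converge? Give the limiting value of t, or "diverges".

3

F'(t) = -4(t - 5)(t - 3)(t - 1), so F'(4) = 12.
Gradient descent moves in the -F' direction, i.e. t is decreasing.
The nearest critical point in that direction is t = 3, where F'' = 16 > 0 (a local minimum). The iterate converges there.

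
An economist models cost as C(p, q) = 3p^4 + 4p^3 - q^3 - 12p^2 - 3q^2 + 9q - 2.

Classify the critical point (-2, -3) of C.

local minimum

The mixed partial ∂²C/∂p∂q is 0, so the Hessian at any point is diag(C_pp, C_qq) = diag(12(3p^2 + 2p - 2), -6(q + 1)).
At (-2, -3): H = diag(72, 12).
Both eigenvalues are positive, so H is positive definite: a local minimum.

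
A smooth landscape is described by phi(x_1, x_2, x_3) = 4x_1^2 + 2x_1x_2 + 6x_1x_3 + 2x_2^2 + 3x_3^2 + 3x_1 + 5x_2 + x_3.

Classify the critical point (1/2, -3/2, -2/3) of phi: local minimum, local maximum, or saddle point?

local minimum

The Hessian is constant: H = [[8, 2, 6], [2, 4, 0], [6, 0, 6]].
Leading principal minors: Δ₁ = 8, Δ₂ = 28, Δ₃ = 24.
All leading minors are positive, so H is positive definite: a local minimum.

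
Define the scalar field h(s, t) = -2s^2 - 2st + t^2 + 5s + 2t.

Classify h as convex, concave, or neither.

h is quadratic, so its Hessian is the constant matrix H = [[-4, -2], [-2, 2]].
det(H) = -12, tr(H) = -2.
det(H) < 0, so H is indefinite: neither convex nor concave.

neither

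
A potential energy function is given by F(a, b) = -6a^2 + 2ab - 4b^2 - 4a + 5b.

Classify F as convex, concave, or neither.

F is quadratic, so its Hessian is the constant matrix H = [[-12, 2], [2, -8]].
det(H) = 92, tr(H) = -20.
det(H) > 0 and tr(H) < 0, so H is negative definite everywhere: concave.

concave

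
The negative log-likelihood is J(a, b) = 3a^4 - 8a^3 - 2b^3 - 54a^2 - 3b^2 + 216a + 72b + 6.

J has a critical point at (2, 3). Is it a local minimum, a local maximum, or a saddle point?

The mixed partial ∂²J/∂a∂b is 0, so the Hessian at any point is diag(J_aa, J_bb) = diag(12(3a^2 - 4a - 9), -6(2b + 1)).
At (2, 3): H = diag(-60, -42).
Both eigenvalues are negative, so H is negative definite: a local maximum.

local maximum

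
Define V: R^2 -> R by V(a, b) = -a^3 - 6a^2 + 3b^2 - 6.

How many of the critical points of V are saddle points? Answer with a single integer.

V separates as a function of a plus a function of b, so ∇V=0 decouples.
∂V/∂a = -3a(a + 4) = 0 at a ∈ {-4, 0}; ∂V/∂b = 6b = 0 at b ∈ {0}.
The Hessian is diagonal: diag(V_aa, V_bb). Second derivatives: V_aa(-4)=12, V_aa(0)=-12; V_bb(0)=6.
Saddle points occur where the two diagonal entries have opposite signs: (0, 0). Count: 1.

1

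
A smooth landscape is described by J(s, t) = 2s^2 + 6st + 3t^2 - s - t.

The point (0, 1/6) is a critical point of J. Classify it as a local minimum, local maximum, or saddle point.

The Hessian of J is constant: H = [[4, 6], [6, 6]].
det(H) = 4·6 − 6² = -12.
Since det(H) < 0, H is indefinite and the critical point is a saddle point.

saddle point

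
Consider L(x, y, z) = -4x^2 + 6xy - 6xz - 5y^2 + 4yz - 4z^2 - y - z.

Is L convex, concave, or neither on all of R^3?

L is quadratic, so its Hessian is the constant matrix H = [[-8, 6, -6], [6, -10, 4], [-6, 4, -8]].
Leading principal minors: -8, 44, -152.
Signs alternate −, +, − ⇒ H ≺ 0 ⇒ concave.

concave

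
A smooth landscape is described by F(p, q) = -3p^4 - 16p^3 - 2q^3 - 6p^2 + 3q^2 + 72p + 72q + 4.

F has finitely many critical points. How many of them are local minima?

F separates as a function of p plus a function of q, so ∇F=0 decouples.
∂F/∂p = -12(p - 1)(p + 2)(p + 3) = 0 at p ∈ {-3, -2, 1}; ∂F/∂q = -6(q - 4)(q + 3) = 0 at q ∈ {-3, 4}.
The Hessian is diagonal: diag(F_pp, F_qq). Second derivatives: F_pp(-3)=-48, F_pp(-2)=36, F_pp(1)=-144; F_qq(-3)=42, F_qq(4)=-42.
Local minima occur where both diagonal entries positive: (-2, -3). Count: 1.

1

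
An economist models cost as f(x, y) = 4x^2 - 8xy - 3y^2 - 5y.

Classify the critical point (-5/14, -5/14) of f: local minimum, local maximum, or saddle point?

The Hessian of f is constant: H = [[8, -8], [-8, -6]].
det(H) = 8·(-6) − (-8)² = -112.
Since det(H) < 0, H is indefinite and the critical point is a saddle point.

saddle point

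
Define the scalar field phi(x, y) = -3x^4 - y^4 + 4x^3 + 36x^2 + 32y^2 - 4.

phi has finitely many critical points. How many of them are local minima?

phi separates as a function of x plus a function of y, so ∇phi=0 decouples.
∂phi/∂x = -12x(x - 3)(x + 2) = 0 at x ∈ {-2, 0, 3}; ∂phi/∂y = -4y(y - 4)(y + 4) = 0 at y ∈ {-4, 0, 4}.
The Hessian is diagonal: diag(phi_xx, phi_yy). Second derivatives: phi_xx(-2)=-120, phi_xx(0)=72, phi_xx(3)=-180; phi_yy(-4)=-128, phi_yy(0)=64, phi_yy(4)=-128.
Local minima occur where both diagonal entries positive: (0, 0). Count: 1.

1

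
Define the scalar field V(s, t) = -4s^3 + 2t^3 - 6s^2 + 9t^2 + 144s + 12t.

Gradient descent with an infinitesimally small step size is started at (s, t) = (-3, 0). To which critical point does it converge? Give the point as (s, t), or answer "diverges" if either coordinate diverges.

(-4, -1)

V is separable, so gradient descent decouples: s follows -∂V/∂s, t follows -∂V/∂t.
∂V/∂s = -12(s - 3)(s + 4); at s=-3 this is 72, so s decreases.
∂V/∂t = 6(t + 1)(t + 2); at t=0 this is 12, so t decreases.
s converges to its nearest critical value -4 (a local min of the s-part); t converges to -1. The iterate converges to (-4, -1).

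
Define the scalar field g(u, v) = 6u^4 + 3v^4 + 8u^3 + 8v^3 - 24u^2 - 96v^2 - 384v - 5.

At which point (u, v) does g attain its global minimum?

g(u,v) separates as P(u) + Q(v) − 5, so its minimum is min P + min Q − 5.
P'(u) = 24u(u - 1)(u + 2) vanishes at u ∈ {-2, 0, 1}; Q'(v) = 12(v - 4)(v + 2)(v + 4) vanishes at v ∈ {-4, -2, 4}.
Local minima of P (where P''>0): P(-2)=-64, P(1)=-10. Local minima of Q: Q(-4)=256, Q(4)=-1792.
So the global minimum of g is P(-2) + Q(4) − 5 = -64 − 1792 − 5 = -1861, attained at (-2, 4).

(-2, 4)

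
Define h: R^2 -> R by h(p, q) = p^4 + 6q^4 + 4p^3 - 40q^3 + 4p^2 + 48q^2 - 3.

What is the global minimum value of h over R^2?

h(p,q) separates as A(p) + B(q) − 3, so its minimum is min A + min B − 3.
A'(p) = 4p(p + 1)(p + 2) vanishes at p ∈ {-2, -1, 0}; B'(q) = 24q(q - 4)(q - 1) vanishes at q ∈ {0, 1, 4}.
Local minima of A (where A''>0): A(-2)=0, A(0)=0. Local minima of B: B(0)=0, B(4)=-256.
So the global minimum of h is A(-2) + B(4) − 3 = 0 − 256 − 3 = -259, attained at (-2, 4).

-259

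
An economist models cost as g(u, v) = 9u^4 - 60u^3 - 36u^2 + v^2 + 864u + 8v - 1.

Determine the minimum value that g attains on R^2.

g(u,v) separates as P(u) + Q(v) − 1, so its minimum is min P + min Q − 1.
P'(u) = 36(u - 4)(u - 3)(u + 2) vanishes at u ∈ {-2, 3, 4}; Q'(v) = 2v + 8 vanishes at v ∈ {-4}.
Local minima of P (where P''>0): P(-2)=-1248, P(4)=1344. Local minima of Q: Q(-4)=-16.
So the global minimum of g is P(-2) + Q(-4) − 1 = -1248 − 16 − 1 = -1265, attained at (-2, -4).

-1265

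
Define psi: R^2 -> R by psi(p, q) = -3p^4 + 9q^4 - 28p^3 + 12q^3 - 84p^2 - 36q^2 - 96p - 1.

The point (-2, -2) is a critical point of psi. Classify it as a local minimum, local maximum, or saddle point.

local minimum

The mixed partial ∂²psi/∂p∂q is 0, so the Hessian at any point is diag(psi_pp, psi_qq) = diag(-12(3p^2 + 14p + 14), 36(3q^2 + 2q - 2)).
At (-2, -2): H = diag(24, 216).
Both eigenvalues are positive, so H is positive definite: a local minimum.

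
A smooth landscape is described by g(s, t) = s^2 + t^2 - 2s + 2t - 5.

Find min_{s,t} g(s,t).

-7

g(s,t) separates as P(s) + Q(t) − 5, so its minimum is min P + min Q − 5.
P'(s) = 2s - 2 vanishes at s ∈ {1}; Q'(t) = 2(t + 1) vanishes at t ∈ {-1}.
Local minima of P (where P''>0): P(1)=-1. Local minima of Q: Q(-1)=-1.
So the global minimum of g is P(1) + Q(-1) − 5 = -1 − 1 − 5 = -7, attained at (1, -1).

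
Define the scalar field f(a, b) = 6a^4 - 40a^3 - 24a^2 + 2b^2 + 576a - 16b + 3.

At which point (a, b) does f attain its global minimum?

(-2, 4)

f(a,b) separates as P(a) + Q(b) + 3, so its minimum is min P + min Q + 3.
P'(a) = 24(a - 4)(a - 3)(a + 2) vanishes at a ∈ {-2, 3, 4}; Q'(b) = 4b - 16 vanishes at b ∈ {4}.
Local minima of P (where P''>0): P(-2)=-832, P(4)=896. Local minima of Q: Q(4)=-32.
So the global minimum of f is P(-2) + Q(4) + 3 = -832 − 32 + 3 = -861, attained at (-2, 4).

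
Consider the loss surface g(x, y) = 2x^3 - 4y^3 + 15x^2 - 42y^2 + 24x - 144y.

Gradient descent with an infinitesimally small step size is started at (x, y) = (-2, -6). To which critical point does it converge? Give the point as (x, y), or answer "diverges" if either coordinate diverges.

(-1, -4)

g is separable, so gradient descent decouples: x follows -∂g/∂x, y follows -∂g/∂y.
∂g/∂x = 6(x + 1)(x + 4); at x=-2 this is -12, so x increases.
∂g/∂y = -12(y + 3)(y + 4); at y=-6 this is -72, so y increases.
x converges to its nearest critical value -1 (a local min of the x-part); y converges to -4. The iterate converges to (-1, -4).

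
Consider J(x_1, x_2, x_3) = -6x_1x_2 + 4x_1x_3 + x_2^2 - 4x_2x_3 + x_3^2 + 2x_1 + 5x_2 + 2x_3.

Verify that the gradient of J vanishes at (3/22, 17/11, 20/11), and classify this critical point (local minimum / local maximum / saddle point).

saddle point

∇J = (-6x_2 + 4x_3 + 2, -6x_1 + 2x_2 - 4x_3 + 5, 4x_1 - 4x_2 + 2x_3 + 2); substituting (3/22, 17/11, 20/11) gives ∇J = (0, 0, 0), so (3/22, 17/11, 20/11) is indeed a critical point.
The Hessian is constant: H = [[0, -6, 4], [-6, 2, -4], [4, -4, 2]].
Leading principal minors: Δ₁ = 0, Δ₂ = -36, Δ₃ = 88.
The minors fit neither the all-positive nor the alternating-sign pattern, so H is indefinite: a saddle point.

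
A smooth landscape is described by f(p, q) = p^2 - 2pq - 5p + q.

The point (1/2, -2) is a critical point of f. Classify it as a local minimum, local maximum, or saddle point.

The Hessian of f is constant: H = [[2, -2], [-2, 0]].
det(H) = 2·0 − (-2)² = -4.
Since det(H) < 0, H is indefinite and the critical point is a saddle point.

saddle point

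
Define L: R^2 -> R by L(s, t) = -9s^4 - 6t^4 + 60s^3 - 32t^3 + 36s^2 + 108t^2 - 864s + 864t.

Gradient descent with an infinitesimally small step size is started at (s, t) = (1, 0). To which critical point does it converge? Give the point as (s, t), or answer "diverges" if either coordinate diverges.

L is separable, so gradient descent decouples: s follows -∂L/∂s, t follows -∂L/∂t.
∂L/∂s = -36(s - 4)(s - 3)(s + 2); at s=1 this is -648, so s increases.
∂L/∂t = -24(t - 3)(t + 3)(t + 4); at t=0 this is 864, so t decreases.
s converges to its nearest critical value 3 (a local min of the s-part); t converges to -3. The iterate converges to (3, -3).

(3, -3)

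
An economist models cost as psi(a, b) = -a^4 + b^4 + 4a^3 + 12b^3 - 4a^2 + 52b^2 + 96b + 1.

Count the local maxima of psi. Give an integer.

psi separates as a function of a plus a function of b, so ∇psi=0 decouples.
∂psi/∂a = -4a(a - 2)(a - 1) = 0 at a ∈ {0, 1, 2}; ∂psi/∂b = 4(b + 2)(b + 3)(b + 4) = 0 at b ∈ {-4, -3, -2}.
The Hessian is diagonal: diag(psi_aa, psi_bb). Second derivatives: psi_aa(0)=-8, psi_aa(1)=4, psi_aa(2)=-8; psi_bb(-4)=8, psi_bb(-3)=-4, psi_bb(-2)=8.
Local maxima occur where both diagonal entries negative: (0, -3), (2, -3). Count: 2.

2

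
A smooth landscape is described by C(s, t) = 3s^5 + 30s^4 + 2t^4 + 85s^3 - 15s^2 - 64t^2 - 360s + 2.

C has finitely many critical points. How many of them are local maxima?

C separates as a function of s plus a function of t, so ∇C=0 decouples.
∂C/∂s = 15(s - 1)(s + 2)(s + 3)(s + 4) = 0 at s ∈ {-4, -3, -2, 1}; ∂C/∂t = 8t(t - 4)(t + 4) = 0 at t ∈ {-4, 0, 4}.
The Hessian is diagonal: diag(C_ss, C_tt). Second derivatives: C_ss(-4)=-150, C_ss(-3)=60, C_ss(-2)=-90, C_ss(1)=900; C_tt(-4)=256, C_tt(0)=-128, C_tt(4)=256.
Local maxima occur where both diagonal entries negative: (-4, 0), (-2, 0). Count: 2.

2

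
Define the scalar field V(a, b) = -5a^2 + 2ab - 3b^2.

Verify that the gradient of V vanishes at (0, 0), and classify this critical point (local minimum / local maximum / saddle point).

local maximum

∇V = (-10a + 2b, 2a - 6b); substituting (0, 0) gives ∇V = (0, 0), so (0, 0) is indeed a critical point.
The Hessian of V is constant: H = [[-10, 2], [2, -6]].
det(H) = (-10)·(-6) − 2² = 56.
det(H) > 0 and tr(H) = -16 < 0, so H is negative definite and the point is a local maximum.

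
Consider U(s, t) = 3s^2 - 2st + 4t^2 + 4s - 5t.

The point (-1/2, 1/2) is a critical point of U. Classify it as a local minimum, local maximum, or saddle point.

The Hessian of U is constant: H = [[6, -2], [-2, 8]].
det(H) = 6·8 − (-2)² = 44.
det(H) > 0 and tr(H) = 14 > 0, so H is positive definite and the point is a local minimum.

local minimum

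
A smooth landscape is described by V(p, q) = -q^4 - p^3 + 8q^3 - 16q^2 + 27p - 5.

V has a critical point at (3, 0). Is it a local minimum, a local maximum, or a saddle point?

The mixed partial ∂²V/∂p∂q is 0, so the Hessian at any point is diag(V_pp, V_qq) = diag(-6p, 4(-3q^2 + 12q - 8)).
At (3, 0): H = diag(-18, -32).
Both eigenvalues are negative, so H is negative definite: a local maximum.

local maximum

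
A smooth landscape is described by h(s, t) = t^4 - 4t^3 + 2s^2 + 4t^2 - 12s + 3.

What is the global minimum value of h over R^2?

h(s,t) separates as P(s) + Q(t) + 3, so its minimum is min P + min Q + 3.
P'(s) = 4s - 12 vanishes at s ∈ {3}; Q'(t) = 4t(t - 2)(t - 1) vanishes at t ∈ {0, 1, 2}.
Local minima of P (where P''>0): P(3)=-18. Local minima of Q: Q(0)=0, Q(2)=0.
So the global minimum of h is P(3) + Q(0) + 3 = -18 + 0 + 3 = -15, attained at (3, 0).

-15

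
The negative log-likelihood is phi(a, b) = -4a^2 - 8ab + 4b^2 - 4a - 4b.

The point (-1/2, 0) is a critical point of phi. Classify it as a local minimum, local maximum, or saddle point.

The Hessian of phi is constant: H = [[-8, -8], [-8, 8]].
det(H) = (-8)·8 − (-8)² = -128.
Since det(H) < 0, H is indefinite and the critical point is a saddle point.

saddle point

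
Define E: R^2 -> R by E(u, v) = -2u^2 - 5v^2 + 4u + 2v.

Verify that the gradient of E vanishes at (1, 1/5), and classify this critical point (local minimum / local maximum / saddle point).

∇E = (-4u + 4, -10v + 2); substituting (1, 1/5) gives ∇E = (0, 0), so (1, 1/5) is indeed a critical point.
The Hessian of E is constant: H = [[-4, 0], [0, -10]].
det(H) = (-4)·(-10) − 0² = 40.
det(H) > 0 and tr(H) = -14 < 0, so H is negative definite and the point is a local maximum.

local maximum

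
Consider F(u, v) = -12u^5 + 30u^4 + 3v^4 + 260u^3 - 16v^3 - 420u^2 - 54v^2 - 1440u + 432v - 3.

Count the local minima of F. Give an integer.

F separates as a function of u plus a function of v, so ∇F=0 decouples.
∂F/∂u = -60(u - 4)(u - 2)(u + 1)(u + 3) = 0 at u ∈ {-3, -1, 2, 4}; ∂F/∂v = 12(v - 4)(v - 3)(v + 3) = 0 at v ∈ {-3, 3, 4}.
The Hessian is diagonal: diag(F_uu, F_vv). Second derivatives: F_uu(-3)=4200, F_uu(-1)=-1800, F_uu(2)=1800, F_uu(4)=-4200; F_vv(-3)=504, F_vv(3)=-72, F_vv(4)=84.
Local minima occur where both diagonal entries positive: (-3, -3), (-3, 4), (2, -3), (2, 4). Count: 4.

4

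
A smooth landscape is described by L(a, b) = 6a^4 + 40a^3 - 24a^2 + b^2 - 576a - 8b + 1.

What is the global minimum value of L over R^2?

-847

L(a,b) separates as P(a) + Q(b) + 1, so its minimum is min P + min Q + 1.
P'(a) = 24(a - 2)(a + 3)(a + 4) vanishes at a ∈ {-4, -3, 2}; Q'(b) = 2b - 8 vanishes at b ∈ {4}.
Local minima of P (where P''>0): P(-4)=896, P(2)=-832. Local minima of Q: Q(4)=-16.
So the global minimum of L is P(2) + Q(4) + 1 = -832 − 16 + 1 = -847, attained at (2, 4).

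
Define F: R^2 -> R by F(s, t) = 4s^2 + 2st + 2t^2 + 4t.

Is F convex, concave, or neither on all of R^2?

convex

F is quadratic, so its Hessian is the constant matrix H = [[8, 2], [2, 4]].
det(H) = 28, tr(H) = 12.
det(H) > 0 and tr(H) > 0, so H is positive definite everywhere: convex.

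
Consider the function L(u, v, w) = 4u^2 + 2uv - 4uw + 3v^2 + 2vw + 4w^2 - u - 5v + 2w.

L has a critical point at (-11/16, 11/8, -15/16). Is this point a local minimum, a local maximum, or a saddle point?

local minimum

The Hessian is constant: H = [[8, 2, -4], [2, 6, 2], [-4, 2, 8]].
Leading principal minors: Δ₁ = 8, Δ₂ = 44, Δ₃ = 192.
All leading minors are positive, so H is positive definite: a local minimum.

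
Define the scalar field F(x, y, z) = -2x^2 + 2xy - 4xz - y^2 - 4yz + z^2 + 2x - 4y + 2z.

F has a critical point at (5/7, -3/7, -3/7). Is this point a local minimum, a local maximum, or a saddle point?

saddle point

The Hessian is constant: H = [[-4, 2, -4], [2, -2, -4], [-4, -4, 2]].
Leading principal minors: Δ₁ = -4, Δ₂ = 4, Δ₃ = 168.
The minors fit neither the all-positive nor the alternating-sign pattern, so H is indefinite: a saddle point.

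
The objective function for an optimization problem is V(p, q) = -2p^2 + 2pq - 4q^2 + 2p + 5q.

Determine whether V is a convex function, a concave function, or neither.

V is quadratic, so its Hessian is the constant matrix H = [[-4, 2], [2, -8]].
det(H) = 28, tr(H) = -12.
det(H) > 0 and tr(H) < 0, so H is negative definite everywhere: concave.

concave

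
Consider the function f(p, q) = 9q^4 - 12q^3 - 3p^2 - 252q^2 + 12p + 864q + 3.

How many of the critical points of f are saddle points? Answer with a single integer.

2

f separates as a function of p plus a function of q, so ∇f=0 decouples.
∂f/∂p = -6(p - 2) = 0 at p ∈ {2}; ∂f/∂q = 36(q - 3)(q - 2)(q + 4) = 0 at q ∈ {-4, 2, 3}.
The Hessian is diagonal: diag(f_pp, f_qq). Second derivatives: f_pp(2)=-6; f_qq(-4)=1512, f_qq(2)=-216, f_qq(3)=252.
Saddle points occur where the two diagonal entries have opposite signs: (2, -4), (2, 3). Count: 2.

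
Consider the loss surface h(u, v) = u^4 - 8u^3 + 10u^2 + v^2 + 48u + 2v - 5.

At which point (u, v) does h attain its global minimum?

(-1, -1)

h(u,v) separates as P(u) + Q(v) − 5, so its minimum is min P + min Q − 5.
P'(u) = 4(u - 4)(u - 3)(u + 1) vanishes at u ∈ {-1, 3, 4}; Q'(v) = 2v + 2 vanishes at v ∈ {-1}.
Local minima of P (where P''>0): P(-1)=-29, P(4)=96. Local minima of Q: Q(-1)=-1.
So the global minimum of h is P(-1) + Q(-1) − 5 = -29 − 1 − 5 = -35, attained at (-1, -1).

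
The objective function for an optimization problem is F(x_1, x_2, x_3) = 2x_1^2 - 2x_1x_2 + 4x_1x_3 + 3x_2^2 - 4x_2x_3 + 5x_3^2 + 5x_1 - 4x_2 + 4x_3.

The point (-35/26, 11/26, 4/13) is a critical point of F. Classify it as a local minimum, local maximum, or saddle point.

The Hessian is constant: H = [[4, -2, 4], [-2, 6, -4], [4, -4, 10]].
Leading principal minors: Δ₁ = 4, Δ₂ = 20, Δ₃ = 104.
All leading minors are positive, so H is positive definite: a local minimum.

local minimum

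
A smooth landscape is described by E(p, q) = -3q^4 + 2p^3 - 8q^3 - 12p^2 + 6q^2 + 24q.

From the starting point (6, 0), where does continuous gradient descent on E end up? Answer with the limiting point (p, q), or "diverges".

E is separable, so gradient descent decouples: p follows -∂E/∂p, q follows -∂E/∂q.
∂E/∂p = 6p(p - 4); at p=6 this is 72, so p decreases.
∂E/∂q = -12(q - 1)(q + 1)(q + 2); at q=0 this is 24, so q decreases.
p converges to its nearest critical value 4 (a local min of the p-part); q converges to -1. The iterate converges to (4, -1).

(4, -1)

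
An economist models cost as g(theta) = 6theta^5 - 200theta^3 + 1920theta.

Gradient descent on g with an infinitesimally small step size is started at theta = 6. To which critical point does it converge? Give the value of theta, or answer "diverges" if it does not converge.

g'(theta) = 30(theta - 4)(theta - 2)(theta + 2)(theta + 4), so g'(6) = 19200.
Gradient descent moves in the -g' direction, i.e. theta is decreasing.
The nearest critical point in that direction is theta = 4, where g'' = 2880 > 0 (a local minimum). The iterate converges there.

4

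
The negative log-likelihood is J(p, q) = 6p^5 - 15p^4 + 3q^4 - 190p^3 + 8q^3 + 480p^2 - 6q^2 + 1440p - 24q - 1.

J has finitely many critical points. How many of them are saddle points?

6

J separates as a function of p plus a function of q, so ∇J=0 decouples.
∂J/∂p = 30(p - 4)(p - 3)(p + 1)(p + 4) = 0 at p ∈ {-4, -1, 3, 4}; ∂J/∂q = 12(q - 1)(q + 1)(q + 2) = 0 at q ∈ {-2, -1, 1}.
The Hessian is diagonal: diag(J_pp, J_qq). Second derivatives: J_pp(-4)=-5040, J_pp(-1)=1800, J_pp(3)=-840, J_pp(4)=1200; J_qq(-2)=36, J_qq(-1)=-24, J_qq(1)=72.
Saddle points occur where the two diagonal entries have opposite signs: (-4, -2), (-4, 1), (-1, -1), (3, -2), (3, 1), (4, -1). Count: 6.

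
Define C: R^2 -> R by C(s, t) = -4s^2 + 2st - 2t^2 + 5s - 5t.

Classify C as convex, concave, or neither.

concave

C is quadratic, so its Hessian is the constant matrix H = [[-8, 2], [2, -4]].
det(H) = 28, tr(H) = -12.
det(H) > 0 and tr(H) < 0, so H is negative definite everywhere: concave.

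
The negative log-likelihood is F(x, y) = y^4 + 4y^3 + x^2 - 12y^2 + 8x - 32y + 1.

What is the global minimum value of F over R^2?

F(x,y) separates as P(x) + Q(y) + 1, so its minimum is min P + min Q + 1.
P'(x) = 2x + 8 vanishes at x ∈ {-4}; Q'(y) = 4(y - 2)(y + 1)(y + 4) vanishes at y ∈ {-4, -1, 2}.
Local minima of P (where P''>0): P(-4)=-16. Local minima of Q: Q(-4)=-64, Q(2)=-64.
So the global minimum of F is P(-4) + Q(-4) + 1 = -16 − 64 + 1 = -79, attained at (-4, -4).

-79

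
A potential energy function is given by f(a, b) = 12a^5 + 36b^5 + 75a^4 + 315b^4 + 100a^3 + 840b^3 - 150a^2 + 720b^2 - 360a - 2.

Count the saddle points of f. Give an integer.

8

f separates as a function of a plus a function of b, so ∇f=0 decouples.
∂f/∂a = 60(a - 1)(a + 1)(a + 2)(a + 3) = 0 at a ∈ {-3, -2, -1, 1}; ∂f/∂b = 180b(b + 1)(b + 2)(b + 4) = 0 at b ∈ {-4, -2, -1, 0}.
The Hessian is diagonal: diag(f_aa, f_bb). Second derivatives: f_aa(-3)=-480, f_aa(-2)=180, f_aa(-1)=-240, f_aa(1)=1440; f_bb(-4)=-4320, f_bb(-2)=720, f_bb(-1)=-540, f_bb(0)=1440.
Saddle points occur where the two diagonal entries have opposite signs: (-3, -2), (-3, 0), (-2, -4), (-2, -1), (-1, -2), (-1, 0), (1, -4), (1, -1). Count: 8.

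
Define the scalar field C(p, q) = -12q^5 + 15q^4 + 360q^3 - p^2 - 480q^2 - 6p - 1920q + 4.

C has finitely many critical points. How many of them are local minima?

0

C separates as a function of p plus a function of q, so ∇C=0 decouples.
∂C/∂p = -2(p + 3) = 0 at p ∈ {-3}; ∂C/∂q = -60(q - 4)(q - 2)(q + 1)(q + 4) = 0 at q ∈ {-4, -1, 2, 4}.
The Hessian is diagonal: diag(C_pp, C_qq). Second derivatives: C_pp(-3)=-2; C_qq(-4)=8640, C_qq(-1)=-2700, C_qq(2)=2160, C_qq(4)=-4800.
Local minima occur where both diagonal entries positive: none. Count: 0.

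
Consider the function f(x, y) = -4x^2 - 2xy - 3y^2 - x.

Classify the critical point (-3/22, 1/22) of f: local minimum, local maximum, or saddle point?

local maximum

The Hessian of f is constant: H = [[-8, -2], [-2, -6]].
det(H) = (-8)·(-6) − (-2)² = 44.
det(H) > 0 and tr(H) = -14 < 0, so H is negative definite and the point is a local maximum.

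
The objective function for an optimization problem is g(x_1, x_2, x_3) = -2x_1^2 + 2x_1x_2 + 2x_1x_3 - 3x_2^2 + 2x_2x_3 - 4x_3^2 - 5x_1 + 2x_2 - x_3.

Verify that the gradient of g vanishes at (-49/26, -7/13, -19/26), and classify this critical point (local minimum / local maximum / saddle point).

local maximum

∇g = (-4x_1 + 2x_2 + 2x_3 - 5, 2x_1 - 6x_2 + 2x_3 + 2, 2x_1 + 2x_2 - 8x_3 - 1); substituting (-49/26, -7/13, -19/26) gives ∇g = (0, 0, 0), so (-49/26, -7/13, -19/26) is indeed a critical point.
The Hessian is constant: H = [[-4, 2, 2], [2, -6, 2], [2, 2, -8]].
Leading principal minors: Δ₁ = -4, Δ₂ = 20, Δ₃ = -104.
The minors alternate sign starting negative (−, +, −), so H is negative definite: a local maximum.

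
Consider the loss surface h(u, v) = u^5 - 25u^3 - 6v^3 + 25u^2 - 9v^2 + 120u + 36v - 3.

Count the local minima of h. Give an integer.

2

h separates as a function of u plus a function of v, so ∇h=0 decouples.
∂h/∂u = 5(u - 3)(u - 2)(u + 1)(u + 4) = 0 at u ∈ {-4, -1, 2, 3}; ∂h/∂v = -18(v - 1)(v + 2) = 0 at v ∈ {-2, 1}.
The Hessian is diagonal: diag(h_uu, h_vv). Second derivatives: h_uu(-4)=-630, h_uu(-1)=180, h_uu(2)=-90, h_uu(3)=140; h_vv(-2)=54, h_vv(1)=-54.
Local minima occur where both diagonal entries positive: (-1, -2), (3, -2). Count: 2.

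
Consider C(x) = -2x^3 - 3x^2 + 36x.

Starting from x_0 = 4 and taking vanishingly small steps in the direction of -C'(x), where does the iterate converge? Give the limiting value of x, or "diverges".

diverges

C'(x) = -6(x - 2)(x + 3), so C'(4) = -84.
Gradient descent moves in the -C' direction, i.e. x is increasing.
There is no critical point above x=4, and C' keeps the same sign, so the iterate runs off to +∞.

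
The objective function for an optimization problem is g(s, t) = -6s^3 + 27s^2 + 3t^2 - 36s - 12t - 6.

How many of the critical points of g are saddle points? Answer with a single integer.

1

g separates as a function of s plus a function of t, so ∇g=0 decouples.
∂g/∂s = -18(s - 2)(s - 1) = 0 at s ∈ {1, 2}; ∂g/∂t = 6(t - 2) = 0 at t ∈ {2}.
The Hessian is diagonal: diag(g_ss, g_tt). Second derivatives: g_ss(1)=18, g_ss(2)=-18; g_tt(2)=6.
Saddle points occur where the two diagonal entries have opposite signs: (2, 2). Count: 1.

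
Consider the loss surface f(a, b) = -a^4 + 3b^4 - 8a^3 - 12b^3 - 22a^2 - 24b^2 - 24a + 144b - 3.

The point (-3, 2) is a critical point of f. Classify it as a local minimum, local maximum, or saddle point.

local maximum

The mixed partial ∂²f/∂a∂b is 0, so the Hessian at any point is diag(f_aa, f_bb) = diag(-4(3a^2 + 12a + 11), 12(3b^2 - 6b - 4)).
At (-3, 2): H = diag(-8, -48).
Both eigenvalues are negative, so H is negative definite: a local maximum.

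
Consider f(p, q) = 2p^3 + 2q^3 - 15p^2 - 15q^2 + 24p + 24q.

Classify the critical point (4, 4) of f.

local minimum

The mixed partial ∂²f/∂p∂q is 0, so the Hessian at any point is diag(f_pp, f_qq) = diag(6(2p - 5), 6(2q - 5)).
At (4, 4): H = diag(18, 18).
Both eigenvalues are positive, so H is positive definite: a local minimum.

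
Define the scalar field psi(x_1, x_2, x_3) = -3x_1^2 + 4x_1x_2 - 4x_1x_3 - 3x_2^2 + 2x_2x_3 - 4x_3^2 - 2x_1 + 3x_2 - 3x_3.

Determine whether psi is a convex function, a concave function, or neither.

psi is quadratic, so its Hessian is the constant matrix H = [[-6, 4, -4], [4, -6, 2], [-4, 2, -8]].
Leading principal minors: -6, 20, -104.
Signs alternate −, +, − ⇒ H ≺ 0 ⇒ concave.

concave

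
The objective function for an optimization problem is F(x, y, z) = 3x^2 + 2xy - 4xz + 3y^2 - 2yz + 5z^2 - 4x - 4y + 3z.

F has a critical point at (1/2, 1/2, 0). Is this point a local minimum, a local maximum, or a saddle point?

local minimum

The Hessian is constant: H = [[6, 2, -4], [2, 6, -2], [-4, -2, 10]].
Leading principal minors: Δ₁ = 6, Δ₂ = 32, Δ₃ = 232.
All leading minors are positive, so H is positive definite: a local minimum.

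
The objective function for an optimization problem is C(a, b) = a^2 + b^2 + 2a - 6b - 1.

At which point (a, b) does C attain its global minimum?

C(a,b) separates as P(a) + Q(b) − 1, so its minimum is min P + min Q − 1.
P'(a) = 2a + 2 vanishes at a ∈ {-1}; Q'(b) = 2b - 6 vanishes at b ∈ {3}.
Local minima of P (where P''>0): P(-1)=-1. Local minima of Q: Q(3)=-9.
So the global minimum of C is P(-1) + Q(3) − 1 = -1 − 9 − 1 = -11, attained at (-1, 3).

(-1, 3)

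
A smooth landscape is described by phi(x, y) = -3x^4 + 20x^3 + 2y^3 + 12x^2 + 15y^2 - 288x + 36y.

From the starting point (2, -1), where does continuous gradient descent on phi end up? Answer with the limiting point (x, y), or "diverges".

phi is separable, so gradient descent decouples: x follows -∂phi/∂x, y follows -∂phi/∂y.
∂phi/∂x = -12(x - 4)(x - 3)(x + 2); at x=2 this is -96, so x increases.
∂phi/∂y = 6(y + 2)(y + 3); at y=-1 this is 12, so y decreases.
x converges to its nearest critical value 3 (a local min of the x-part); y converges to -2. The iterate converges to (3, -2).

(3, -2)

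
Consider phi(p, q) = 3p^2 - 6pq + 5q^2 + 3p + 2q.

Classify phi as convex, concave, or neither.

convex

phi is quadratic, so its Hessian is the constant matrix H = [[6, -6], [-6, 10]].
det(H) = 24, tr(H) = 16.
det(H) > 0 and tr(H) > 0, so H is positive definite everywhere: convex.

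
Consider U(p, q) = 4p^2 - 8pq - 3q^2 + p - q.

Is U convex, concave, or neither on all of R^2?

U is quadratic, so its Hessian is the constant matrix H = [[8, -8], [-8, -6]].
det(H) = -112, tr(H) = 2.
det(H) < 0, so H is indefinite: neither convex nor concave.

neither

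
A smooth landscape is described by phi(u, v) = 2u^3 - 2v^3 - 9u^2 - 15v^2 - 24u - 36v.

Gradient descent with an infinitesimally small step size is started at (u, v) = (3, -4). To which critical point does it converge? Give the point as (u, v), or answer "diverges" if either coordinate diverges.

(4, -3)

phi is separable, so gradient descent decouples: u follows -∂phi/∂u, v follows -∂phi/∂v.
∂phi/∂u = 6(u - 4)(u + 1); at u=3 this is -24, so u increases.
∂phi/∂v = -6(v + 2)(v + 3); at v=-4 this is -12, so v increases.
u converges to its nearest critical value 4 (a local min of the u-part); v converges to -3. The iterate converges to (4, -3).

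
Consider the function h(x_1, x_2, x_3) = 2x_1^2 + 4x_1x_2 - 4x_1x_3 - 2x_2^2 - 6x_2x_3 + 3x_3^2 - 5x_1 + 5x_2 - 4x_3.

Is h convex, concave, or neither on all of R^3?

neither

h is quadratic, so its Hessian is the constant matrix H = [[4, 4, -4], [4, -4, -6], [-4, -6, 6]].
Leading principal minors: 4, -32, -80.
Neither pattern holds ⇒ H is indefinite ⇒ neither convex nor concave.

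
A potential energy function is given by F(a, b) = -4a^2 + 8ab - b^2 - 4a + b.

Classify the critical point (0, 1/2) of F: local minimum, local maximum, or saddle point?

saddle point

The Hessian of F is constant: H = [[-8, 8], [8, -2]].
det(H) = (-8)·(-2) − 8² = -48.
Since det(H) < 0, H is indefinite and the critical point is a saddle point.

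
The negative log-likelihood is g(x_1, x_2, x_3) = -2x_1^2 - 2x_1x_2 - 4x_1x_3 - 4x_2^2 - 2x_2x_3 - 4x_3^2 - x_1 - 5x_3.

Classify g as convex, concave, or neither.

concave

g is quadratic, so its Hessian is the constant matrix H = [[-4, -2, -4], [-2, -8, -2], [-4, -2, -8]].
Leading principal minors: -4, 28, -112.
Signs alternate −, +, − ⇒ H ≺ 0 ⇒ concave.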